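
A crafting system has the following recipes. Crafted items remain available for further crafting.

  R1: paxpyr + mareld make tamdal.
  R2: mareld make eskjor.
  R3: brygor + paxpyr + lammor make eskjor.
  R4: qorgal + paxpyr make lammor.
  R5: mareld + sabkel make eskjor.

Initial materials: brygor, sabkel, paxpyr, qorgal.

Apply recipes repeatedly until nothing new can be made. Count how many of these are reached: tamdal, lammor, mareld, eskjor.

qorgal + paxpyr → lammor (R4).
brygor + paxpyr + lammor → eskjor (R3).
tamdal would need paxpyr and mareld (R1), but mareld is never obtained.
lammor: reached.
No rule produces mareld, and it is not given.
eskjor: reached.
Reached: lammor and eskjor — 2 of the 4.

2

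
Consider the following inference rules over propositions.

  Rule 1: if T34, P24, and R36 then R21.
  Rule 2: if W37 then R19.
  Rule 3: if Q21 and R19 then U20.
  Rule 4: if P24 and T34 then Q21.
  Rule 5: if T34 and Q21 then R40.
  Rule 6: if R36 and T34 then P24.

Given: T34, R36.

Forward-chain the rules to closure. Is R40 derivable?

R36 and T34 hold, so P24 follows (Rule 6).
From P24 and T34, Rule 4 gives Q21.
T34 and Q21 hold, so R40 follows (Rule 5).

Yes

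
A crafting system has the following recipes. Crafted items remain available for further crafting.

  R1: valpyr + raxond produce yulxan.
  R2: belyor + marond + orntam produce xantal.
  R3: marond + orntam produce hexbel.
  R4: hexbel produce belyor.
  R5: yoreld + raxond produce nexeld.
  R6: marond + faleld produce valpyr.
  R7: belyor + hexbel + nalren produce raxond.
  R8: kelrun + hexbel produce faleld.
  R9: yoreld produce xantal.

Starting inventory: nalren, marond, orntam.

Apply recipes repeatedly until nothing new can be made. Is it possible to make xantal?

marond + orntam → hexbel (R3).
hexbel → belyor (R4).
belyor + marond + orntam → xantal (R2).

Yes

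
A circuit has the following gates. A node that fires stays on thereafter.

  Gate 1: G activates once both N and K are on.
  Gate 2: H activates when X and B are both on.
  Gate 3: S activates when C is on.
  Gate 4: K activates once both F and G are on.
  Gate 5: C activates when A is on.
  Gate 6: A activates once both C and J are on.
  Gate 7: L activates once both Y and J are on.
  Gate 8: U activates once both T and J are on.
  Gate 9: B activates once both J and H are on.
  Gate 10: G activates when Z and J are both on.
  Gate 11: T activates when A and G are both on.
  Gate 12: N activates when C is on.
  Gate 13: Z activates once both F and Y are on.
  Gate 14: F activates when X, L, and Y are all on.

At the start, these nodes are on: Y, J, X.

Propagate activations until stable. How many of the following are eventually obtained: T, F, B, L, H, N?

Gate 7: Y and J on → L on.
X, L, and Y are on, so F activates (Gate 14).
T would need A and G (Gate 11), but A never turns on.
F: reached.
B would need J and H (Gate 9), but H never turns on.
L: reached.
H would need X and B (Gate 2), but B never turns on.
N would need C (Gate 12), but C never turns on.
Reached: F and L — 2 of the 6.

2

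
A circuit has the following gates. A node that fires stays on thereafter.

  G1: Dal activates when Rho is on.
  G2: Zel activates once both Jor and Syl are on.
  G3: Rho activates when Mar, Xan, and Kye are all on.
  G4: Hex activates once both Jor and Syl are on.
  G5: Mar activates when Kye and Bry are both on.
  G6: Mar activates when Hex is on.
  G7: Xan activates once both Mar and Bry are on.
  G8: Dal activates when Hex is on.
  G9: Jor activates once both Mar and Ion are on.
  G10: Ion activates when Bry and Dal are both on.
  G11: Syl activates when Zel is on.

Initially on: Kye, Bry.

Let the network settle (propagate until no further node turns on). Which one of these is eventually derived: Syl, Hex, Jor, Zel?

Jor

Kye and Bry are on, so Mar activates (G5).
G7: Mar and Bry on → Xan on.
Mar, Xan, and Kye are on, so Rho activates (G3).
G1: Rho on → Dal on.
G10: Bry and Dal on → Ion on.
Mar and Ion are on, so Jor activates (G9).
Syl would need Zel (G11), but Zel never turns on. Hex would need Jor and Syl (G4), but Syl never turns on. Zel would need Jor and Syl (G2), but Syl never turns on.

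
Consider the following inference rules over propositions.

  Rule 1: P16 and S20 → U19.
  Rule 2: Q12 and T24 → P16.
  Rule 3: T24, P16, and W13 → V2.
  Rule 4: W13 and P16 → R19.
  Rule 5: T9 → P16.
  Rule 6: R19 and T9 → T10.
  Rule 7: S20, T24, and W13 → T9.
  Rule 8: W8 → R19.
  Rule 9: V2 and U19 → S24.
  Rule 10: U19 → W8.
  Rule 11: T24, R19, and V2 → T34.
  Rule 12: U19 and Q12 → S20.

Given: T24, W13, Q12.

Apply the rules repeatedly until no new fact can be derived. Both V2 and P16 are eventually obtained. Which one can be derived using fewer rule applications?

P16: Q12 and T24 hold, so P16 follows (Rule 2). [1 rule application]
V2: Q12 and T24 hold, so P16 follows (Rule 2). From T24, P16, and W13, Rule 3 gives V2. [2 rule applications]
P16 needs fewer.

P16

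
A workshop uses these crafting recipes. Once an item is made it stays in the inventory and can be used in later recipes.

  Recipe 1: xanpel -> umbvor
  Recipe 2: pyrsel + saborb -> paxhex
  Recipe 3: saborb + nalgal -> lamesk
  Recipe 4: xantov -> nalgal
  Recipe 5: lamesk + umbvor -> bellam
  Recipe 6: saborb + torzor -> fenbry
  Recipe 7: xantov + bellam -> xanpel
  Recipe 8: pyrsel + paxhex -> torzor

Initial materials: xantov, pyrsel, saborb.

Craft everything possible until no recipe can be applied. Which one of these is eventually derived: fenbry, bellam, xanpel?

fenbry

Using Recipe 2, pyrsel and saborb make paxhex.
Using Recipe 8, pyrsel and paxhex make torzor.
saborb + torzor -> fenbry (Recipe 6).
xanpel would need xantov and bellam (Recipe 7), but bellam is never obtained. bellam would need lamesk and umbvor (Recipe 5), but umbvor is never obtained.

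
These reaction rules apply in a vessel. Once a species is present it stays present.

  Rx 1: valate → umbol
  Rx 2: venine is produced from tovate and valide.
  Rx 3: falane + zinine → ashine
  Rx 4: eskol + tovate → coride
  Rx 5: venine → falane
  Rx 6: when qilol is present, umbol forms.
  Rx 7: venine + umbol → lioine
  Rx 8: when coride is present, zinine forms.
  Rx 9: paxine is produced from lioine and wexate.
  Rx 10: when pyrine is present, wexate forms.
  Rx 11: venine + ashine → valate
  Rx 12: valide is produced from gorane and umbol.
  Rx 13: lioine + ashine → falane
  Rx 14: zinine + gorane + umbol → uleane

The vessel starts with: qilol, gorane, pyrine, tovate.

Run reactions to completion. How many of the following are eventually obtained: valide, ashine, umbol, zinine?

qilol present → umbol forms (Rx 6).
gorane and umbol present → valide forms (Rx 12).
valide: reached.
ashine would need falane and zinine (Rx 3), but zinine never forms.
umbol: reached.
zinine would need coride (Rx 8), but coride never forms.
Reached: valide and umbol — 2 of the 4.

2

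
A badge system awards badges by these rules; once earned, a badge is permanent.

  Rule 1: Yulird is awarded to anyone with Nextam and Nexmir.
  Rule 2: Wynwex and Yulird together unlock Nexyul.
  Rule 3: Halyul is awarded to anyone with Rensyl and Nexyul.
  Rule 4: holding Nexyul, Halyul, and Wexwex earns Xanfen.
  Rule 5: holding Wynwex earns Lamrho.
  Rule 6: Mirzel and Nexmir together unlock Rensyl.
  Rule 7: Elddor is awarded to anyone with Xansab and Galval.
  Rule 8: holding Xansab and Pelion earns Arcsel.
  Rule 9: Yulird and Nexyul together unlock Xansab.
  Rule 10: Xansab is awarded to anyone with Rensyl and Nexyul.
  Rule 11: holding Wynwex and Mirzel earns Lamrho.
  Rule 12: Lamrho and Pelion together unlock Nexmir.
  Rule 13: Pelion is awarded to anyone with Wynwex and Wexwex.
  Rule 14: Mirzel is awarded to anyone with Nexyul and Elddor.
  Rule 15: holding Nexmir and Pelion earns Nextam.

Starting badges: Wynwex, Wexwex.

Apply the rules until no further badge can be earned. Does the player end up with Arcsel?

With Wynwex, Lamrho is earned (Rule 5).
With Wynwex and Wexwex, Pelion is earned (Rule 13).
With Lamrho and Pelion, Nexmir is earned (Rule 12).
With Nexmir and Pelion, Nextam is earned (Rule 15).
With Nextam and Nexmir, Yulird is earned (Rule 1).
With Wynwex and Yulird, Nexyul is earned (Rule 2).
With Yulird and Nexyul, Xansab is earned (Rule 9).
With Xansab and Pelion, Arcsel is earned (Rule 8).

Yes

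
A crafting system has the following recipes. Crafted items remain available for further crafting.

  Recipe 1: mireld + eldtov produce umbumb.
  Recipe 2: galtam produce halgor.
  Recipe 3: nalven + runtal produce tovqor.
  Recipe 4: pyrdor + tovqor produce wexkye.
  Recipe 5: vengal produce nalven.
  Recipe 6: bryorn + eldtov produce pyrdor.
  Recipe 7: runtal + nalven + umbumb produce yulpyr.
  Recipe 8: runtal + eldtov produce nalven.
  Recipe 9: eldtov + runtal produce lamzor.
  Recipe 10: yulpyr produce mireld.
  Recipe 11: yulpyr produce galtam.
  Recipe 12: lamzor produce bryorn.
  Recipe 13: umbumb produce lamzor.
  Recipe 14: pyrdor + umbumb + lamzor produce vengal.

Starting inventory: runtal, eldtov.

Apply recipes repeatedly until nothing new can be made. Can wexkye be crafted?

Yes

runtal + eldtov → nalven (Recipe 8).
eldtov + runtal → lamzor (Recipe 9).
lamzor → bryorn (Recipe 12).
Using Recipe 3, nalven and runtal make tovqor.
Using Recipe 6, bryorn and eldtov make pyrdor.
pyrdor + tovqor → wexkye (Recipe 4).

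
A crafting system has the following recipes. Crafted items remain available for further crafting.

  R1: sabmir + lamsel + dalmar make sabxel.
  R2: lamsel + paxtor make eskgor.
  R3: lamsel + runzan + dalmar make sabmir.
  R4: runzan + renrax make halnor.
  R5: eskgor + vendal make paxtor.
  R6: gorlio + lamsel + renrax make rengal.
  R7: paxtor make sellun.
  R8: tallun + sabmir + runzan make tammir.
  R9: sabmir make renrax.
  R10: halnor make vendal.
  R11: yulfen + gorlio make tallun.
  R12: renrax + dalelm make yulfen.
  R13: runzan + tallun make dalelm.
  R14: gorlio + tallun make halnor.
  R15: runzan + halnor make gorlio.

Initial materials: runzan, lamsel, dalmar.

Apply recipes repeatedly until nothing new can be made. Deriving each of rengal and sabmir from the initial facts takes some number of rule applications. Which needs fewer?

sabmir

sabmir: lamsel + runzan + dalmar → sabmir (R3). [1 rule application]
rengal: Using R3, lamsel, runzan, and dalmar make sabmir. sabmir → renrax (R9). runzan + renrax → halnor (R4). runzan + halnor → gorlio (R15). Using R6, gorlio, lamsel, and renrax make rengal. [5 rule applications]
sabmir needs fewer.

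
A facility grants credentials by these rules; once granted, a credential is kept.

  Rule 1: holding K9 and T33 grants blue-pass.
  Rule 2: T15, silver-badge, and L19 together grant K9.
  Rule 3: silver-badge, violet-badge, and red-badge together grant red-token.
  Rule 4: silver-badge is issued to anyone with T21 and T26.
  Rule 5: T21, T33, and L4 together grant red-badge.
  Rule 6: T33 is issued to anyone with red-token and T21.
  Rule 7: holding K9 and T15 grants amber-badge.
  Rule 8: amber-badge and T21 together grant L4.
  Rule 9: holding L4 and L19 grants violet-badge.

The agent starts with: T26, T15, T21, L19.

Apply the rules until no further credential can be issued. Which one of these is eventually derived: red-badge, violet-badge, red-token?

violet-badge

Holding T21 and T26 grants silver-badge (Rule 4).
Holding T15, silver-badge, and L19 grants K9 (Rule 2).
Holding K9 and T15 grants amber-badge (Rule 7).
Holding amber-badge and T21 grants L4 (Rule 8).
Holding L4 and L19 grants violet-badge (Rule 9).
red-badge would need T21, T33, and L4 (Rule 5), but T33 is never granted. red-token would need silver-badge, violet-badge, and red-badge (Rule 3), but red-badge is never granted.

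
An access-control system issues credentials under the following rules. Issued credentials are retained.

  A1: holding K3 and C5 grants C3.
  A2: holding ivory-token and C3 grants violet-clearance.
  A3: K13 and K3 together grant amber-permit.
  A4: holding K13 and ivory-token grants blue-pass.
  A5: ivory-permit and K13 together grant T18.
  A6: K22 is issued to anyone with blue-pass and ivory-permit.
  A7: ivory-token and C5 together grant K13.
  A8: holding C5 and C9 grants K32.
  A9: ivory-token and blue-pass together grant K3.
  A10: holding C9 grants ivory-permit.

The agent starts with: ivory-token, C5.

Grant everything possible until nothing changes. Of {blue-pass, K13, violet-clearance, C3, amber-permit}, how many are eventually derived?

Holding ivory-token and C5 grants K13 (A7).
Holding K13 and ivory-token grants blue-pass (A4).
Holding ivory-token and blue-pass grants K3 (A9).
Holding K13 and K3 grants amber-permit (A3).
Holding K3 and C5 grants C3 (A1).
Holding ivory-token and C3 grants violet-clearance (A2).
blue-pass: reached.
K13: reached.
violet-clearance: reached.
C3: reached.
amber-permit: reached.
All 5 are reached.

5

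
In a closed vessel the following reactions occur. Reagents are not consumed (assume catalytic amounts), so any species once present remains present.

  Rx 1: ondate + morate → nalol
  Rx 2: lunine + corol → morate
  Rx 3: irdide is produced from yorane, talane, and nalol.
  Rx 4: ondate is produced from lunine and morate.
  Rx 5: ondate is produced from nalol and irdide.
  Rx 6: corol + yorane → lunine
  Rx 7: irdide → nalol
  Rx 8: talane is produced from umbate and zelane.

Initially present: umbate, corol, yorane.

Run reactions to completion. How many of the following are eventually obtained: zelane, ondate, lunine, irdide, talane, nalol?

corol and yorane present → lunine forms (Rx 6).
lunine and corol present → morate forms (Rx 2).
lunine and morate present → ondate forms (Rx 4).
ondate and morate present → nalol forms (Rx 1).
No rule produces zelane, and it is not given.
ondate: reached.
lunine: reached.
irdide would need yorane, talane, and nalol (Rx 3), but talane never forms.
talane would need umbate and zelane (Rx 8), but zelane never forms.
nalol: reached.
Reached: ondate, lunine, and nalol — 3 of the 6.

3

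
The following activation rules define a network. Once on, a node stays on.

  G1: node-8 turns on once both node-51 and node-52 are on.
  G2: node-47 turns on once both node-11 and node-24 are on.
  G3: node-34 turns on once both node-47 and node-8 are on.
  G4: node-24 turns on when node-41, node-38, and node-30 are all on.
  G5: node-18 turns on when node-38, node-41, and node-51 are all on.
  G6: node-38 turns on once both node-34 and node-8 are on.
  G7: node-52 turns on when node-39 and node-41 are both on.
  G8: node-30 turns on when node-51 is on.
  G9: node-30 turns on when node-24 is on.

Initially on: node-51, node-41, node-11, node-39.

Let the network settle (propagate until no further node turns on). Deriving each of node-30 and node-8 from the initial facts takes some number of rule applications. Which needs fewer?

node-30: G8: node-51 on → node-30 on. [1 rule application]
node-8: node-39 and node-41 are on, so node-52 turns on (G7). G1: node-51 and node-52 on → node-8 on. [2 rule applications]
node-30 needs fewer.

node-30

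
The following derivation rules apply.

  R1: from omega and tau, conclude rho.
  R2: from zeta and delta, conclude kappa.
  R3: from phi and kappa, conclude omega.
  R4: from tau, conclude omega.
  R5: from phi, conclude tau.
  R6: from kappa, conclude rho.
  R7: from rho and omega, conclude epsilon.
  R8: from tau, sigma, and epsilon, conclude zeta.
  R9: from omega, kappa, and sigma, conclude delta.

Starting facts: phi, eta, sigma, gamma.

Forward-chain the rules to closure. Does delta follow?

No

delta would need omega, kappa, and sigma (R9), but kappa is never established.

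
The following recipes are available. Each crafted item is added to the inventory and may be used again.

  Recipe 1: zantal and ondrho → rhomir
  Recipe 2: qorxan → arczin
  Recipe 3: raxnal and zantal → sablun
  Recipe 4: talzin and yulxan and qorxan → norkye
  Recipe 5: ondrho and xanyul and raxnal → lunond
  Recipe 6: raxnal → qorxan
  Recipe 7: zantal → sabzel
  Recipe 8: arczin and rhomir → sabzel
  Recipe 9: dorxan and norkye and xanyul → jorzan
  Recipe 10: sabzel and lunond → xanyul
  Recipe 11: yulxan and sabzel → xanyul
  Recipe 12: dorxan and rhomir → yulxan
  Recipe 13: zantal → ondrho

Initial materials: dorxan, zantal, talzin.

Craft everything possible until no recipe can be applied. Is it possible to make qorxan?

qorxan would need raxnal (Recipe 6), but raxnal is never obtained.

No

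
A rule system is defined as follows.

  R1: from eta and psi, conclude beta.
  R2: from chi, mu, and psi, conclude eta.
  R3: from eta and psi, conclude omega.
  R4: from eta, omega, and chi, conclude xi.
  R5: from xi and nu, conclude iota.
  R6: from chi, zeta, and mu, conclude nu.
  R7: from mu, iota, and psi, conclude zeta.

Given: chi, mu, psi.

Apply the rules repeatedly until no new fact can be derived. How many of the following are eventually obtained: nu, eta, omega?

chi, mu, and psi hold, so eta follows (R2).
eta and psi hold, so omega follows (R3).
nu would need chi, zeta, and mu (R6), but zeta is never established.
eta: reached.
omega: reached.
Reached: eta and omega — 2 of the 3.

2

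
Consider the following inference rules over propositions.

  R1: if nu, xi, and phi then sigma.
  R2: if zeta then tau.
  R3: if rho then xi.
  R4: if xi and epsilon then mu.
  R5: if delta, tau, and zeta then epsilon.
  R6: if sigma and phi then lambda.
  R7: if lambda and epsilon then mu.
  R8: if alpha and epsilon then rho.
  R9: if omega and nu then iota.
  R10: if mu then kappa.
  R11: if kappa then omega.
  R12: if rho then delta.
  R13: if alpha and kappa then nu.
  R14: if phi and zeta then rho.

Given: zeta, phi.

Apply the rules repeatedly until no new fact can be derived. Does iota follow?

iota would need omega and nu (R9), but nu is never established.

No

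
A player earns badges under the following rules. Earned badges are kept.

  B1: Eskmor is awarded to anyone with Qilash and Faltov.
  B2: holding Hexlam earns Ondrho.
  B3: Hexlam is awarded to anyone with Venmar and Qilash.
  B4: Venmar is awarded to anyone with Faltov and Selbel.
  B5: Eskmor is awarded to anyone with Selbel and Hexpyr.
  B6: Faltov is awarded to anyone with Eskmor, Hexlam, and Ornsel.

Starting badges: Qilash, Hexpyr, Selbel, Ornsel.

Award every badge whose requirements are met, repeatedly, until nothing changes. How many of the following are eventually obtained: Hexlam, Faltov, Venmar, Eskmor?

With Selbel and Hexpyr, Eskmor is earned (B5).
Hexlam would need Venmar and Qilash (B3), but Venmar is never earned.
Faltov would need Eskmor, Hexlam, and Ornsel (B6), but Hexlam is never earned.
Venmar would need Faltov and Selbel (B4), but Faltov is never earned.
Eskmor: reached.
Reached: Eskmor — 1 of the 4.

1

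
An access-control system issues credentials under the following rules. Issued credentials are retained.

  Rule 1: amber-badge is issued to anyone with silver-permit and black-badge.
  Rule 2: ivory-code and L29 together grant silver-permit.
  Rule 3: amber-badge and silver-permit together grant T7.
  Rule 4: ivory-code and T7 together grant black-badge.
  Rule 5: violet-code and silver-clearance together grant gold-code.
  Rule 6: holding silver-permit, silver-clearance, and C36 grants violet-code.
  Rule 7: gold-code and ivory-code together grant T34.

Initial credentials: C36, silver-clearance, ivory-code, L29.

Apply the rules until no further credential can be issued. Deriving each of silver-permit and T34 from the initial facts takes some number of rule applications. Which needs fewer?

silver-permit

silver-permit: Holding ivory-code and L29 grants silver-permit (Rule 2). [1 rule application]
T34: Holding ivory-code and L29 grants silver-permit (Rule 2). Holding silver-permit, silver-clearance, and C36 grants violet-code (Rule 6). Holding violet-code and silver-clearance grants gold-code (Rule 5). Holding gold-code and ivory-code grants T34 (Rule 7). [4 rule applications]
silver-permit needs fewer.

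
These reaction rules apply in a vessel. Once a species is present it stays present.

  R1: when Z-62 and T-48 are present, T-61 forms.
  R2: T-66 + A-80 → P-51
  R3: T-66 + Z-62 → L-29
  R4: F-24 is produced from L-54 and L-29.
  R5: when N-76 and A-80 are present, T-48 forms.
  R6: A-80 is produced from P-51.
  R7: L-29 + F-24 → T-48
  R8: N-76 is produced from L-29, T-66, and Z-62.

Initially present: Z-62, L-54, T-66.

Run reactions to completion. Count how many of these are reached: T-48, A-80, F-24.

2

T-66 and Z-62 present → L-29 forms (R3).
L-54 and L-29 present → F-24 forms (R4).
L-29 and F-24 present → T-48 forms (R7).
T-48: reached.
A-80 would need P-51 (R6), but P-51 never forms.
F-24: reached.
Reached: T-48 and F-24 — 2 of the 3.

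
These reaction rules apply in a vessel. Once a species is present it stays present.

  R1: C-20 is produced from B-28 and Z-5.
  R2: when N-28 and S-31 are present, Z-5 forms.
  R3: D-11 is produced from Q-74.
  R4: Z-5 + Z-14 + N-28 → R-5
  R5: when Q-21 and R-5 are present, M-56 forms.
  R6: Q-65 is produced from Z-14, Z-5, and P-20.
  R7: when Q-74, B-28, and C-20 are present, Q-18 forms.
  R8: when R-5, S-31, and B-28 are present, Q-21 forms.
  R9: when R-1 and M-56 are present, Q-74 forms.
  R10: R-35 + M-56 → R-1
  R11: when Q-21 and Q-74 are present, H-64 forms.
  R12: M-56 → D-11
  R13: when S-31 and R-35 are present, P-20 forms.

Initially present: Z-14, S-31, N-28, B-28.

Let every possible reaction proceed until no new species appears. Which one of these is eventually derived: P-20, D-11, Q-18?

D-11

N-28 and S-31 present → Z-5 forms (R2).
Z-5, Z-14, and N-28 present → R-5 forms (R4).
R-5, S-31, and B-28 present → Q-21 forms (R8).
Q-21 and R-5 present → M-56 forms (R5).
M-56 present → D-11 forms (R12).
Q-18 would need Q-74, B-28, and C-20 (R7), but Q-74 never forms. P-20 would need S-31 and R-35 (R13), but R-35 never forms.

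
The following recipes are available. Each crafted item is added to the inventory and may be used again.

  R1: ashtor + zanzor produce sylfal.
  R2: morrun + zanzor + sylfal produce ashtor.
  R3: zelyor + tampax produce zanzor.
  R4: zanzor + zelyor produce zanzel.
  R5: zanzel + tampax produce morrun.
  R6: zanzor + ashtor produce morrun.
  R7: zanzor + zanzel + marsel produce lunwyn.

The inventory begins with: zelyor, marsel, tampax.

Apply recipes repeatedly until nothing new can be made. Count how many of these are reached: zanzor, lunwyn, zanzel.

zelyor + tampax → zanzor (R3).
zanzor + zelyor → zanzel (R4).
zanzor + zanzel + marsel → lunwyn (R7).
zanzor: reached.
lunwyn: reached.
zanzel: reached.
All 3 are reached.

3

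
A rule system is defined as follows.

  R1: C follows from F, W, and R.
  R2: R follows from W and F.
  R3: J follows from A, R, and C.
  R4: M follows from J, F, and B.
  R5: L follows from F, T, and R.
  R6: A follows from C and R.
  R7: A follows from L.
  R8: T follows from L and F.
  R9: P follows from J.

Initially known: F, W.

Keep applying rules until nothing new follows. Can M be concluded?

M would need J, F, and B (R4), but B is never established.

No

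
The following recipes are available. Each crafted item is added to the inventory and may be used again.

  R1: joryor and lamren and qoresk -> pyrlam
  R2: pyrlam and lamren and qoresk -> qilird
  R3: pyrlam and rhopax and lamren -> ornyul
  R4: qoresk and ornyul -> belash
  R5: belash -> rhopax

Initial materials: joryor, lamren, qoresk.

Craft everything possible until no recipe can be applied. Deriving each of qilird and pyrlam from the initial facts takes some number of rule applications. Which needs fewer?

pyrlam: joryor and lamren and qoresk -> pyrlam (R1). [1 rule application]
qilird: Using R1, joryor, lamren, and qoresk make pyrlam. pyrlam and lamren and qoresk -> qilird (R2). [2 rule applications]
pyrlam needs fewer.

pyrlam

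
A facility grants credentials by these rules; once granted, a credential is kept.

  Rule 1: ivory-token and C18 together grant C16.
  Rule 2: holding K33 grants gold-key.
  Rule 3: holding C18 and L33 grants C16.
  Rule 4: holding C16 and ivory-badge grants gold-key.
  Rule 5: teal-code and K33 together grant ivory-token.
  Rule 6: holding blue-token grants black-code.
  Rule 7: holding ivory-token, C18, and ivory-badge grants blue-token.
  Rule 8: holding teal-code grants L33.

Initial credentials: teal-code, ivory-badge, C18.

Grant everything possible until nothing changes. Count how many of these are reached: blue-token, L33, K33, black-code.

Holding teal-code grants L33 (Rule 8).
blue-token would need ivory-token, C18, and ivory-badge (Rule 7), but ivory-token is never granted.
L33: reached.
No rule produces K33, and it is not given.
black-code would need blue-token (Rule 6), but blue-token is never granted.
Reached: L33 — 1 of the 4.

1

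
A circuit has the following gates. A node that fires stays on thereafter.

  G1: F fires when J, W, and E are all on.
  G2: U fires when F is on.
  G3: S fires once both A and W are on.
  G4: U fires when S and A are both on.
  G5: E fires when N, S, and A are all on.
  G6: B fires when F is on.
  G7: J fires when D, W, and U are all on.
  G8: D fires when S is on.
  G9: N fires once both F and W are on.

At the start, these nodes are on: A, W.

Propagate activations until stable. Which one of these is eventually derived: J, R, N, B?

G3: A and W on → S on.
G4: S and A on → U on.
G8: S on → D on.
D, W, and U are on, so J fires (G7).
No rule produces R, and it is not given. B would need F (G6), but F never turns on. N would need F and W (G9), but F never turns on.

J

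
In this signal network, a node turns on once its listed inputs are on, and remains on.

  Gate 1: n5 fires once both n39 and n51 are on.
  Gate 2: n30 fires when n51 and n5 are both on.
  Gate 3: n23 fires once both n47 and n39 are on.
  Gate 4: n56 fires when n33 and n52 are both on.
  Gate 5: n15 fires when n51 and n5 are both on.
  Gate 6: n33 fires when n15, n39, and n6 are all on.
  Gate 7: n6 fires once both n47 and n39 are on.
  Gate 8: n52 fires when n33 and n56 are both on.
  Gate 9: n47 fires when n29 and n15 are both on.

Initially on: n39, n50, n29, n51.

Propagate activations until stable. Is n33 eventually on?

Gate 1: n39 and n51 on → n5 on.
n51 and n5 are on, so n15 fires (Gate 5).
n29 and n15 are on, so n47 fires (Gate 9).
Gate 7: n47 and n39 on → n6 on.
n15, n39, and n6 are on, so n33 fires (Gate 6).

Yes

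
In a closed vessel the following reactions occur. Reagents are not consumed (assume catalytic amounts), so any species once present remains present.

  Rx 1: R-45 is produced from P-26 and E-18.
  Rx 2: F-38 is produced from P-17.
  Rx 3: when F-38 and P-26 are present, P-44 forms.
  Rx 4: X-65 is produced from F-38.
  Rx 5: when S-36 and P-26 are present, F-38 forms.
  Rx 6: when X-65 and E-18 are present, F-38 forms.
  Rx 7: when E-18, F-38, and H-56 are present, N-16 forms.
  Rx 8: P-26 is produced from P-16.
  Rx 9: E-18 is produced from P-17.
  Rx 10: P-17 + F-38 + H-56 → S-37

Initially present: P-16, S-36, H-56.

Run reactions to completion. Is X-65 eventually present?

Yes

P-16 present → P-26 forms (Rx 8).
S-36 and P-26 present → F-38 forms (Rx 5).
F-38 present → X-65 forms (Rx 4).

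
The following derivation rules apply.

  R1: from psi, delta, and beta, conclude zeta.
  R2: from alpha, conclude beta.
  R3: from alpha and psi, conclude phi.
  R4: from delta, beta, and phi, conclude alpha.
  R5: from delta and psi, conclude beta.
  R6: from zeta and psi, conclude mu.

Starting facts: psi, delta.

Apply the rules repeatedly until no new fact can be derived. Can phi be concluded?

phi would need alpha and psi (R3), but alpha is never established.

No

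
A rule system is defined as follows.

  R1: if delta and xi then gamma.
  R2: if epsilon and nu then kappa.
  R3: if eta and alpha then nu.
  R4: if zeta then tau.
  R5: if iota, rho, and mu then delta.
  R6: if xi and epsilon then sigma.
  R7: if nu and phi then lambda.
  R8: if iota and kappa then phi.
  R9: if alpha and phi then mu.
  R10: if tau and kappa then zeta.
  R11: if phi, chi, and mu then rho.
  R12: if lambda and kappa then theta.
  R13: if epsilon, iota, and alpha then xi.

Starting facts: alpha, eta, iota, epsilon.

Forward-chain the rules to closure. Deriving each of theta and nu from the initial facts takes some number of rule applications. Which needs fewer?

nu

nu: From eta and alpha, R3 gives nu. [1 rule application]
theta: eta and alpha hold, so nu follows (R3). epsilon and nu hold, so kappa follows (R2). iota and kappa hold, so phi follows (R8). nu and phi hold, so lambda follows (R7). From lambda and kappa, R12 gives theta. [5 rule applications]
nu needs fewer.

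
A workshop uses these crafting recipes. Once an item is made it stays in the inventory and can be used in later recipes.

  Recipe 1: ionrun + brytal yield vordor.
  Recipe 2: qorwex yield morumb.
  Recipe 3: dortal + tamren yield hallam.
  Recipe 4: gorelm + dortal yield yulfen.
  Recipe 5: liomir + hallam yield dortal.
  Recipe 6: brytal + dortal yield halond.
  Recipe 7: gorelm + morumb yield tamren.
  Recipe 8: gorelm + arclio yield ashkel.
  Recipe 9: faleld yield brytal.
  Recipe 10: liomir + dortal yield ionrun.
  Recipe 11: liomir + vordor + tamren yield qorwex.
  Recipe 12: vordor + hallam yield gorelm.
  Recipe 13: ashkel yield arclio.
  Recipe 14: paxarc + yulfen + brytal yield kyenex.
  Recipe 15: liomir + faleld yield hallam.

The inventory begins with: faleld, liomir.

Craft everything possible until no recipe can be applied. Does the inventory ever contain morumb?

morumb would need qorwex (Recipe 2), but qorwex is never obtained.

No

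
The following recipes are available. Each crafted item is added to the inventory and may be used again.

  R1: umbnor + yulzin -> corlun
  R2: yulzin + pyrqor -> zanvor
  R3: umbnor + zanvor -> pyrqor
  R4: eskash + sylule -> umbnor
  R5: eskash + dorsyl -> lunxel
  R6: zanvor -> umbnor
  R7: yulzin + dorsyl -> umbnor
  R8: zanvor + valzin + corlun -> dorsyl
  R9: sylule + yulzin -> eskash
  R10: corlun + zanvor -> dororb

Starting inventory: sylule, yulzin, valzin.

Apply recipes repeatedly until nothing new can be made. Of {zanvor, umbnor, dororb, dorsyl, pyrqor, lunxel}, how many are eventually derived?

Using R9, sylule and yulzin make eskash.
Using R4, eskash and sylule make umbnor.
zanvor would need yulzin and pyrqor (R2), but pyrqor is never obtained.
umbnor: reached.
dororb would need corlun and zanvor (R10), but zanvor is never obtained.
dorsyl would need zanvor, valzin, and corlun (R8), but zanvor is never obtained.
pyrqor would need umbnor and zanvor (R3), but zanvor is never obtained.
lunxel would need eskash and dorsyl (R5), but dorsyl is never obtained.
Reached: umbnor — 1 of the 6.

1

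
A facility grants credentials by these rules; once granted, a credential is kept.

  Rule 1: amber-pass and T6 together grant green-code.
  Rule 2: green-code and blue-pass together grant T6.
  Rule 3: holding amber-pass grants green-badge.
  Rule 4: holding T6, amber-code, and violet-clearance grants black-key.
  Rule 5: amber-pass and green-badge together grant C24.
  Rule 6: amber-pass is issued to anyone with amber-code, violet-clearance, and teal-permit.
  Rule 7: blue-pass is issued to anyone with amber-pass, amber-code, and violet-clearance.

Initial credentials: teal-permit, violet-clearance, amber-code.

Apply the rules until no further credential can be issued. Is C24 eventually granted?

Yes

Holding amber-code, violet-clearance, and teal-permit grants amber-pass (Rule 6).
Holding amber-pass grants green-badge (Rule 3).
Holding amber-pass and green-badge grants C24 (Rule 5).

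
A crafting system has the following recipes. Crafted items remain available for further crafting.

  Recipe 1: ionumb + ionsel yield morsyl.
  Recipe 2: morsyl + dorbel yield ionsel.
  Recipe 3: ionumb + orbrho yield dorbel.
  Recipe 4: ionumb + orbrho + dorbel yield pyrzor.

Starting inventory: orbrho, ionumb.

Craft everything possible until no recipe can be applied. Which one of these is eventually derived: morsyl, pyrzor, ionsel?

ionumb + orbrho → dorbel (Recipe 3).
ionumb + orbrho + dorbel → pyrzor (Recipe 4).
morsyl would need ionumb and ionsel (Recipe 1), but ionsel is never obtained. ionsel would need morsyl and dorbel (Recipe 2), but morsyl is never obtained.

pyrzor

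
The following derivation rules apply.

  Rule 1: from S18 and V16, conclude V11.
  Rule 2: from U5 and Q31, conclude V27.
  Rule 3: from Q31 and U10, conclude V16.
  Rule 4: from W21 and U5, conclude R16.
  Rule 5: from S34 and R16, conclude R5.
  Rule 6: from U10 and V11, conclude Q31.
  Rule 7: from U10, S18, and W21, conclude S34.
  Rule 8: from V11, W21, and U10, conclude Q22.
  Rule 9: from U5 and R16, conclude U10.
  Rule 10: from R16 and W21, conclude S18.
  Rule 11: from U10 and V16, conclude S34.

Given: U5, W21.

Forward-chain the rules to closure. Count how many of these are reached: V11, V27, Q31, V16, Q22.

V11 would need S18 and V16 (Rule 1), but V16 is never established.
V27 would need U5 and Q31 (Rule 2), but Q31 is never established.
Q31 would need U10 and V11 (Rule 6), but V11 is never established.
V16 would need Q31 and U10 (Rule 3), but Q31 is never established.
Q22 would need V11, W21, and U10 (Rule 8), but V11 is never established.
None of the 5 are reached.

0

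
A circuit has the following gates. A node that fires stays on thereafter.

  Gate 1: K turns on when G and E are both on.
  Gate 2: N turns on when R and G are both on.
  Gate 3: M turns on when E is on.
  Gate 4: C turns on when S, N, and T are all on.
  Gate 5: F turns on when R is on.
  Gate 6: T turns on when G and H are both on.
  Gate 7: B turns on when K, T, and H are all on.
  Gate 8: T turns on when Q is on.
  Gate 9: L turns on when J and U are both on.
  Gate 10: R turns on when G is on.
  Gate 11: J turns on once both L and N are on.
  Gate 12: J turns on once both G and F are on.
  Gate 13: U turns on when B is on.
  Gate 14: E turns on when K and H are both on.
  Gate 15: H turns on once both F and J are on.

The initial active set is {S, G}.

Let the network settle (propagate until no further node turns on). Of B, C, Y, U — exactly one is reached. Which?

C

Gate 10: G on → R on.
Gate 2: R and G on → N on.
Gate 5: R on → F on.
Gate 12: G and F on → J on.
Gate 15: F and J on → H on.
G and H are on, so T turns on (Gate 6).
Gate 4: S, N, and T on → C on.
No rule produces Y, and it is not given. U would need B (Gate 13), but B never turns on. B would need K, T, and H (Gate 7), but K never turns on.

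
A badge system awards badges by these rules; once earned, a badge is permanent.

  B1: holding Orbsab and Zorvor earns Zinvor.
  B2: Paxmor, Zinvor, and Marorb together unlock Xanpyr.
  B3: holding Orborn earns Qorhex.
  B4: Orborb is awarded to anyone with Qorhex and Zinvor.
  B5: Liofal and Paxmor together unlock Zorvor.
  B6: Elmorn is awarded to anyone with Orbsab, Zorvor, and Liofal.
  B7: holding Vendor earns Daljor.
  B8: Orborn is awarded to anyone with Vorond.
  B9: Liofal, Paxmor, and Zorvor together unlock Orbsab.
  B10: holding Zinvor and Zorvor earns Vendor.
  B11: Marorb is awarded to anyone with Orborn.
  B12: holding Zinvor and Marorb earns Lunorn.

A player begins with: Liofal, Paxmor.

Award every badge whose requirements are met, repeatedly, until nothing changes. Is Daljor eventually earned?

Yes

With Liofal and Paxmor, Zorvor is earned (B5).
With Liofal, Paxmor, and Zorvor, Orbsab is earned (B9).
With Orbsab and Zorvor, Zinvor is earned (B1).
With Zinvor and Zorvor, Vendor is earned (B10).
With Vendor, Daljor is earned (B7).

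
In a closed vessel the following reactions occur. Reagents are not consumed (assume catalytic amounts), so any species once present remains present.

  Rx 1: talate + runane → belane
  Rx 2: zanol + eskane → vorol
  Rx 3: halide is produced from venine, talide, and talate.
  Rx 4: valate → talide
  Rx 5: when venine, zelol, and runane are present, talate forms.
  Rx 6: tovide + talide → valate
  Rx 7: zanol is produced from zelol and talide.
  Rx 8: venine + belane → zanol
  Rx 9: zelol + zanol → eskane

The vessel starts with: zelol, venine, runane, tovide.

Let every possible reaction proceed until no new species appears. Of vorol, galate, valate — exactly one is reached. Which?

venine, zelol, and runane present → talate forms (Rx 5).
talate and runane present → belane forms (Rx 1).
venine and belane present → zanol forms (Rx 8).
zelol and zanol present → eskane forms (Rx 9).
zanol and eskane present → vorol forms (Rx 2).
valate would need tovide and talide (Rx 6), but talide never forms. No rule produces galate, and it is not given.

vorol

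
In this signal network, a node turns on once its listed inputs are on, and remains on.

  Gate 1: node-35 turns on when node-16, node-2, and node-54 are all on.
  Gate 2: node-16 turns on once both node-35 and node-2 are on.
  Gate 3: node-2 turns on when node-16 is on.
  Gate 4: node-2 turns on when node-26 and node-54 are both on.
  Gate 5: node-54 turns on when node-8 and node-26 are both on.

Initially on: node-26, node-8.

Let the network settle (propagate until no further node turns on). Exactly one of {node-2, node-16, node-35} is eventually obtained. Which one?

Gate 5: node-8 and node-26 on → node-54 on.
Gate 4: node-26 and node-54 on → node-2 on.
node-16 would need node-35 and node-2 (Gate 2), but node-35 never turns on. node-35 would need node-16, node-2, and node-54 (Gate 1), but node-16 never turns on.

node-2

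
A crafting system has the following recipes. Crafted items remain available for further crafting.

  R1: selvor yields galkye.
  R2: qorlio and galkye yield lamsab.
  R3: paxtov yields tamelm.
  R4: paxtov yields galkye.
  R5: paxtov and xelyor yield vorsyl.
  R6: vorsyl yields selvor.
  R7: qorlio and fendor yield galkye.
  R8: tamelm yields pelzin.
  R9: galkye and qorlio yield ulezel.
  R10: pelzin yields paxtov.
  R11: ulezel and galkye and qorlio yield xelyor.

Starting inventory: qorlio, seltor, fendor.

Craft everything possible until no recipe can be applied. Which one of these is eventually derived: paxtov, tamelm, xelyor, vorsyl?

xelyor

qorlio and fendor → galkye (R7).
galkye and qorlio → ulezel (R9).
Using R11, ulezel, galkye, and qorlio make xelyor.
vorsyl would need paxtov and xelyor (R5), but paxtov is never obtained. paxtov would need pelzin (R10), but pelzin is never obtained. tamelm would need paxtov (R3), but paxtov is never obtained.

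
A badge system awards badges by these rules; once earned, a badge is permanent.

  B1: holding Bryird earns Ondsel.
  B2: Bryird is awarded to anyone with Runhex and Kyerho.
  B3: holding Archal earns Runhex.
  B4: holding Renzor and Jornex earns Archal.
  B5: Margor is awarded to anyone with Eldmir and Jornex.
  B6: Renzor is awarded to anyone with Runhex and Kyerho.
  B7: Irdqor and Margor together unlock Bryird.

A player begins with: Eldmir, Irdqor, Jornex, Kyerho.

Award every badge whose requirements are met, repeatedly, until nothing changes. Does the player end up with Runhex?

No

Runhex would need Archal (B3), but Archal is never earned.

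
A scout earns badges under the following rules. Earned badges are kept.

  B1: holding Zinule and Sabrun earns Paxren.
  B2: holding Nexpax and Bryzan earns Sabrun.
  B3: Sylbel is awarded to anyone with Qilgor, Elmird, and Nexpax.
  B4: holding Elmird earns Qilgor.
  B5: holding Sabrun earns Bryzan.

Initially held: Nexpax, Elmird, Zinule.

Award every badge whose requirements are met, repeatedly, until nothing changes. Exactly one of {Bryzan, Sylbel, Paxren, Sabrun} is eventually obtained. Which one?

With Elmird, Qilgor is earned (B4).
With Qilgor, Elmird, and Nexpax, Sylbel is earned (B3).
Bryzan would need Sabrun (B5), but Sabrun is never earned. Sabrun would need Nexpax and Bryzan (B2), but Bryzan is never earned. Paxren would need Zinule and Sabrun (B1), but Sabrun is never earned.

Sylbel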